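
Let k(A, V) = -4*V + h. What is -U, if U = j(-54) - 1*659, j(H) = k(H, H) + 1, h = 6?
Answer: 436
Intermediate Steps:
k(A, V) = 6 - 4*V (k(A, V) = -4*V + 6 = 6 - 4*V)
j(H) = 7 - 4*H (j(H) = (6 - 4*H) + 1 = 7 - 4*H)
U = -436 (U = (7 - 4*(-54)) - 1*659 = (7 + 216) - 659 = 223 - 659 = -436)
-U = -1*(-436) = 436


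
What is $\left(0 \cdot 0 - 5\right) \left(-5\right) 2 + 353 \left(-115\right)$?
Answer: $-40545$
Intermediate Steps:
$\left(0 \cdot 0 - 5\right) \left(-5\right) 2 + 353 \left(-115\right) = \left(0 - 5\right) \left(-5\right) 2 - 40595 = \left(-5\right) \left(-5\right) 2 - 40595 = 25 \cdot 2 - 40595 = 50 - 40595 = -40545$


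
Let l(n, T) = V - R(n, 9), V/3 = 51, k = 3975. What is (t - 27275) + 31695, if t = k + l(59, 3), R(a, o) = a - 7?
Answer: 8496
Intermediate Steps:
R(a, o) = -7 + a
V = 153 (V = 3*51 = 153)
l(n, T) = 160 - n (l(n, T) = 153 - (-7 + n) = 153 + (7 - n) = 160 - n)
t = 4076 (t = 3975 + (160 - 1*59) = 3975 + (160 - 59) = 3975 + 101 = 4076)
(t - 27275) + 31695 = (4076 - 27275) + 31695 = -23199 + 31695 = 8496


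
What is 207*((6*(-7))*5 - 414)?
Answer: -129168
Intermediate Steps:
207*((6*(-7))*5 - 414) = 207*(-42*5 - 414) = 207*(-210 - 414) = 207*(-624) = -129168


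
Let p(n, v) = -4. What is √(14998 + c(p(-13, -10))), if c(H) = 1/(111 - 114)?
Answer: √134979/3 ≈ 122.46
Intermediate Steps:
c(H) = -⅓ (c(H) = 1/(-3) = -⅓)
√(14998 + c(p(-13, -10))) = √(14998 - ⅓) = √(44993/3) = √134979/3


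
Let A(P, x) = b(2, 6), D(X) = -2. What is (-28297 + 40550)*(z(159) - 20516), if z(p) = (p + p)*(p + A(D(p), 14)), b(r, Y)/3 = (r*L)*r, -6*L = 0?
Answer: 368153638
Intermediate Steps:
L = 0 (L = -⅙*0 = 0)
b(r, Y) = 0 (b(r, Y) = 3*((r*0)*r) = 3*(0*r) = 3*0 = 0)
A(P, x) = 0
z(p) = 2*p² (z(p) = (p + p)*(p + 0) = (2*p)*p = 2*p²)
(-28297 + 40550)*(z(159) - 20516) = (-28297 + 40550)*(2*159² - 20516) = 12253*(2*25281 - 20516) = 12253*(50562 - 20516) = 12253*30046 = 368153638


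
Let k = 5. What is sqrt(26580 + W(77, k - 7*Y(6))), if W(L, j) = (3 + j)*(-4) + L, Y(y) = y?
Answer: 3*sqrt(2977) ≈ 163.69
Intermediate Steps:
W(L, j) = -12 + L - 4*j (W(L, j) = (-12 - 4*j) + L = -12 + L - 4*j)
sqrt(26580 + W(77, k - 7*Y(6))) = sqrt(26580 + (-12 + 77 - 4*(5 - 7*6))) = sqrt(26580 + (-12 + 77 - 4*(5 - 42))) = sqrt(26580 + (-12 + 77 - 4*(-37))) = sqrt(26580 + (-12 + 77 + 148)) = sqrt(26580 + 213) = sqrt(26793) = 3*sqrt(2977)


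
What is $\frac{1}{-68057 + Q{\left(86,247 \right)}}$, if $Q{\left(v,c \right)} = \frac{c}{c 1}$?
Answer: $- \frac{1}{68056} \approx -1.4694 \cdot 10^{-5}$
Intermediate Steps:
$Q{\left(v,c \right)} = 1$ ($Q{\left(v,c \right)} = \frac{c}{c} = 1$)
$\frac{1}{-68057 + Q{\left(86,247 \right)}} = \frac{1}{-68057 + 1} = \frac{1}{-68056} = - \frac{1}{68056}$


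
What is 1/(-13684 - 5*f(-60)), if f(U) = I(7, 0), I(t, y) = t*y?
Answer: -1/13684 ≈ -7.3078e-5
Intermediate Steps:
f(U) = 0 (f(U) = 7*0 = 0)
1/(-13684 - 5*f(-60)) = 1/(-13684 - 5*0) = 1/(-13684 + 0) = 1/(-13684) = -1/13684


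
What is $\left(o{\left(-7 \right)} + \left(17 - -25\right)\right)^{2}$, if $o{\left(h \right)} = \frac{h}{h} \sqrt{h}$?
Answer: $\left(42 + i \sqrt{7}\right)^{2} \approx 1757.0 + 222.24 i$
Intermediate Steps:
$o{\left(h \right)} = \sqrt{h}$ ($o{\left(h \right)} = 1 \sqrt{h} = \sqrt{h}$)
$\left(o{\left(-7 \right)} + \left(17 - -25\right)\right)^{2} = \left(\sqrt{-7} + \left(17 - -25\right)\right)^{2} = \left(i \sqrt{7} + \left(17 + 25\right)\right)^{2} = \left(i \sqrt{7} + 42\right)^{2} = \left(42 + i \sqrt{7}\right)^{2}$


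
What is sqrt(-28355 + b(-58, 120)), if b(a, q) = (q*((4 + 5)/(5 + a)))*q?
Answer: I*sqrt(86517995)/53 ≈ 175.5*I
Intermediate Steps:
b(a, q) = 9*q**2/(5 + a) (b(a, q) = (q*(9/(5 + a)))*q = (9*q/(5 + a))*q = 9*q**2/(5 + a))
sqrt(-28355 + b(-58, 120)) = sqrt(-28355 + 9*120**2/(5 - 58)) = sqrt(-28355 + 9*14400/(-53)) = sqrt(-28355 + 9*14400*(-1/53)) = sqrt(-28355 - 129600/53) = sqrt(-1632415/53) = I*sqrt(86517995)/53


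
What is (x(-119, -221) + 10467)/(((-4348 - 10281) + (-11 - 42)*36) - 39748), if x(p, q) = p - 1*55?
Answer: -10293/56285 ≈ -0.18287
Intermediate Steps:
x(p, q) = -55 + p (x(p, q) = p - 55 = -55 + p)
(x(-119, -221) + 10467)/(((-4348 - 10281) + (-11 - 42)*36) - 39748) = ((-55 - 119) + 10467)/(((-4348 - 10281) + (-11 - 42)*36) - 39748) = (-174 + 10467)/((-14629 - 53*36) - 39748) = 10293/((-14629 - 1908) - 39748) = 10293/(-16537 - 39748) = 10293/(-56285) = 10293*(-1/56285) = -10293/56285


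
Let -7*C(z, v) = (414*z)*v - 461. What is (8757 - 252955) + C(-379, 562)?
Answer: 86472247/7 ≈ 1.2353e+7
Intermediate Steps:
C(z, v) = 461/7 - 414*v*z/7 (C(z, v) = -((414*z)*v - 461)/7 = -(414*v*z - 461)/7 = -(-461 + 414*v*z)/7 = 461/7 - 414*v*z/7)
(8757 - 252955) + C(-379, 562) = (8757 - 252955) + (461/7 - 414/7*562*(-379)) = -244198 + (461/7 + 88181172/7) = -244198 + 88181633/7 = 86472247/7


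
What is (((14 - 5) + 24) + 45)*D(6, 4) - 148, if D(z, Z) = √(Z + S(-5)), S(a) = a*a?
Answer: -148 + 78*√29 ≈ 272.04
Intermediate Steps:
S(a) = a²
D(z, Z) = √(25 + Z) (D(z, Z) = √(Z + (-5)²) = √(Z + 25) = √(25 + Z))
(((14 - 5) + 24) + 45)*D(6, 4) - 148 = (((14 - 5) + 24) + 45)*√(25 + 4) - 148 = ((9 + 24) + 45)*√29 - 148 = (33 + 45)*√29 - 148 = 78*√29 - 148 = -148 + 78*√29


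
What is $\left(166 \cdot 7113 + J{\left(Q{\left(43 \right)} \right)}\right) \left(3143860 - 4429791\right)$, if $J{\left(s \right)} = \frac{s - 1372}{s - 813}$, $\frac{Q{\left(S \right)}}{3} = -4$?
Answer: $- \frac{1252659765179354}{825} \approx -1.5184 \cdot 10^{12}$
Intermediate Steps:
$Q{\left(S \right)} = -12$ ($Q{\left(S \right)} = 3 \left(-4\right) = -12$)
$J{\left(s \right)} = \frac{-1372 + s}{-813 + s}$
$\left(166 \cdot 7113 + J{\left(Q{\left(43 \right)} \right)}\right) \left(3143860 - 4429791\right) = \left(166 \cdot 7113 + \frac{-1372 - 12}{-813 - 12}\right) \left(3143860 - 4429791\right) = \left(1180758 + \frac{1}{-825} \left(-1384\right)\right) \left(-1285931\right) = \left(1180758 - - \frac{1384}{825}\right) \left(-1285931\right) = \left(1180758 + \frac{1384}{825}\right) \left(-1285931\right) = \frac{974126734}{825} \left(-1285931\right) = - \frac{1252659765179354}{825}$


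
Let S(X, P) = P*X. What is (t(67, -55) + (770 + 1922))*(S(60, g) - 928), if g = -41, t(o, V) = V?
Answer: -8934156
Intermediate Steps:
(t(67, -55) + (770 + 1922))*(S(60, g) - 928) = (-55 + (770 + 1922))*(-41*60 - 928) = (-55 + 2692)*(-2460 - 928) = 2637*(-3388) = -8934156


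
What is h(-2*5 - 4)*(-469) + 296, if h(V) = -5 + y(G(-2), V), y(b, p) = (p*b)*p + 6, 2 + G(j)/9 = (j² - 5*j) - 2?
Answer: -8273333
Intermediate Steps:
G(j) = -36 - 45*j + 9*j² (G(j) = -18 + 9*((j² - 5*j) - 2) = -18 + 9*(-2 + j² - 5*j) = -18 + (-18 - 45*j + 9*j²) = -36 - 45*j + 9*j²)
y(b, p) = 6 + b*p² (y(b, p) = (b*p)*p + 6 = b*p² + 6 = 6 + b*p²)
h(V) = 1 + 90*V² (h(V) = -5 + (6 + (-36 - 45*(-2) + 9*(-2)²)*V²) = -5 + (6 + (-36 + 90 + 9*4)*V²) = -5 + (6 + (-36 + 90 + 36)*V²) = -5 + (6 + 90*V²) = 1 + 90*V²)
h(-2*5 - 4)*(-469) + 296 = (1 + 90*(-2*5 - 4)²)*(-469) + 296 = (1 + 90*(-10 - 4)²)*(-469) + 296 = (1 + 90*(-14)²)*(-469) + 296 = (1 + 90*196)*(-469) + 296 = (1 + 17640)*(-469) + 296 = 17641*(-469) + 296 = -8273629 + 296 = -8273333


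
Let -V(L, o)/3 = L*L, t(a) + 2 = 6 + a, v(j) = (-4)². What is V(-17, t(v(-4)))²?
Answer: 751689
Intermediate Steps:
v(j) = 16
t(a) = 4 + a (t(a) = -2 + (6 + a) = 4 + a)
V(L, o) = -3*L² (V(L, o) = -3*L*L = -3*L²)
V(-17, t(v(-4)))² = (-3*(-17)²)² = (-3*289)² = (-867)² = 751689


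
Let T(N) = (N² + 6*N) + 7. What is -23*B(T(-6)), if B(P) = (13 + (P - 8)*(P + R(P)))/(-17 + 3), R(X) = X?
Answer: -23/14 ≈ -1.6429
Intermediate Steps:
T(N) = 7 + N² + 6*N
B(P) = -13/14 - P*(-8 + P)/7 (B(P) = (13 + (P - 8)*(P + P))/(-17 + 3) = (13 + (-8 + P)*(2*P))/(-14) = (13 + 2*P*(-8 + P))*(-1/14) = -13/14 - P*(-8 + P)/7)
-23*B(T(-6)) = -23*(-13/14 - (7 + (-6)² + 6*(-6))²/7 + 8*(7 + (-6)² + 6*(-6))/7) = -23*(-13/14 - (7 + 36 - 36)²/7 + 8*(7 + 36 - 36)/7) = -23*(-13/14 - ⅐*7² + (8/7)*7) = -23*(-13/14 - ⅐*49 + 8) = -23*(-13/14 - 7 + 8) = -23*1/14 = -23/14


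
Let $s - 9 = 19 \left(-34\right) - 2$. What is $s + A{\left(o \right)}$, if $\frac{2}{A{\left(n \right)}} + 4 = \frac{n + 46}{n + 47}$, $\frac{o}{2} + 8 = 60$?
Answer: $- \frac{145204}{227} \approx -639.67$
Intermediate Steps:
$o = 104$ ($o = -16 + 2 \cdot 60 = -16 + 120 = 104$)
$A{\left(n \right)} = \frac{2}{-4 + \frac{46 + n}{47 + n}}$ ($A{\left(n \right)} = \frac{2}{-4 + \frac{n + 46}{n + 47}} = \frac{2}{-4 + \frac{46 + n}{47 + n}}$)
$s = -639$ ($s = 9 + \left(19 \left(-34\right) - 2\right) = 9 - 648 = -639$)
$s + A{\left(o \right)} = -639 + \frac{2 \left(-47 - 104\right)}{142 + 3 \cdot 104} = -639 + \frac{2 \left(-47 - 104\right)}{142 + 312} = -639 + 2 \cdot \frac{1}{454} \left(-151\right) = -639 - \frac{151}{227} = - \frac{145204}{227}$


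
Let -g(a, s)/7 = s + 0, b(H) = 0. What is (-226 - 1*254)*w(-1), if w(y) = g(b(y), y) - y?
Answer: -3840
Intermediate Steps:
g(a, s) = -7*s (g(a, s) = -7*(s + 0) = -7*s)
w(y) = -8*y (w(y) = -7*y - y = -8*y)
(-226 - 1*254)*w(-1) = (-226 - 1*254)*(-8*(-1)) = (-226 - 254)*8 = -480*8 = -3840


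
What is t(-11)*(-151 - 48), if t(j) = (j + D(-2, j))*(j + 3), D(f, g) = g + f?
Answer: -38208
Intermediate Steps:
D(f, g) = f + g
t(j) = (-2 + 2*j)*(3 + j) (t(j) = (j + (-2 + j))*(j + 3) = (-2 + 2*j)*(3 + j))
t(-11)*(-151 - 48) = (-6 + 2*(-11)**2 + 4*(-11))*(-151 - 48) = (-6 + 2*121 - 44)*(-199) = (-6 + 242 - 44)*(-199) = 192*(-199) = -38208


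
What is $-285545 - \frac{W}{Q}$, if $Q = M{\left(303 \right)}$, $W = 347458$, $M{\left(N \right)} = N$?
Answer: $- \frac{86867593}{303} \approx -2.8669 \cdot 10^{5}$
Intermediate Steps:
$Q = 303$
$-285545 - \frac{W}{Q} = -285545 - \frac{347458}{303} = - \frac{86867593}{303}$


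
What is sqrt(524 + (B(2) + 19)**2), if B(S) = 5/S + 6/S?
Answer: sqrt(4497)/2 ≈ 33.530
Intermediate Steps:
B(S) = 11/S
sqrt(524 + (B(2) + 19)**2) = sqrt(524 + (11/2 + 19)**2) = sqrt(524 + (49/2)**2) = sqrt(524 + 2401/4) = sqrt(4497/4) = sqrt(4497)/2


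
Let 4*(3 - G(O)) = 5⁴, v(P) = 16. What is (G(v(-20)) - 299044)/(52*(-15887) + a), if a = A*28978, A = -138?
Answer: 1196789/19300352 ≈ 0.062009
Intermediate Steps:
a = -3998964 (a = -138*28978 = -3998964)
G(O) = -613/4 (G(O) = 3 - ¼*5⁴ = 3 - ¼*625 = 3 - 625/4 = -613/4)
(G(v(-20)) - 299044)/(52*(-15887) + a) = (-613/4 - 299044)/(52*(-15887) - 3998964) = -1196789/(4*(-826124 - 3998964)) = -1196789/4/(-4825088) = -1196789/4*(-1/4825088) = 1196789/19300352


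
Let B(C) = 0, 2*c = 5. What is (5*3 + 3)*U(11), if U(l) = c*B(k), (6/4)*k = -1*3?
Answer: 0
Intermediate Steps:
c = 5/2 (c = (½)*5 = 5/2 ≈ 2.5000)
k = -2 (k = 2*(-1*3)/3 = (⅔)*(-3) = -2)
U(l) = 0 (U(l) = (5/2)*0 = 0)
(5*3 + 3)*U(11) = (5*3 + 3)*0 = (15 + 3)*0 = 18*0 = 0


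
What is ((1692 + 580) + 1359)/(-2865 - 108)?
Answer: -3631/2973 ≈ -1.2213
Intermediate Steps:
((1692 + 580) + 1359)/(-2865 - 108) = (2272 + 1359)/(-2973) = 3631*(-1/2973) = -3631/2973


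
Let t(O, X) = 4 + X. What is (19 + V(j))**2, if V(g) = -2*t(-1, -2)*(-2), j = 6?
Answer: 729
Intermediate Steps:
V(g) = 8 (V(g) = -2*(4 - 2)*(-2) = -2*2*(-2) = -4*(-2) = 8)
(19 + V(j))**2 = (19 + 8)**2 = 27**2 = 729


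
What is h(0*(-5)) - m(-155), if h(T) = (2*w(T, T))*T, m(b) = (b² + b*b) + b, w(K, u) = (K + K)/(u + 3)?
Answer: -47895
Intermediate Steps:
w(K, u) = 2*K/(3 + u) (w(K, u) = (2*K)/(3 + u) = 2*K/(3 + u))
m(b) = b + 2*b² (m(b) = (b² + b²) + b = 2*b² + b = b + 2*b²)
h(T) = 4*T²/(3 + T) (h(T) = (2*(2*T/(3 + T)))*T = (4*T/(3 + T))*T = 4*T²/(3 + T))
h(0*(-5)) - m(-155) = 4*(0*(-5))²/(3 + 0*(-5)) - (-155)*(1 + 2*(-155)) = 4*0²/(3 + 0) - (-155)*(1 - 310) = 4*0/3 - (-155)*(-309) = 4*0*(⅓) - 1*47895 = 0 - 47895 = -47895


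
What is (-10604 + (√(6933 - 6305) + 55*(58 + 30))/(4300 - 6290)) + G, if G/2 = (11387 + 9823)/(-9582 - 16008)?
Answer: -1800691426/169747 - √157/995 ≈ -10608.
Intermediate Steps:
G = -1414/853 (G = 2*((11387 + 9823)/(-9582 - 16008)) = 2*(21210/(-25590)) = 2*(21210*(-1/25590)) = 2*(-707/853) = -1414/853 ≈ -1.6577)
(-10604 + (√(6933 - 6305) + 55*(58 + 30))/(4300 - 6290)) + G = (-10604 + (√(6933 - 6305) + 55*(58 + 30))/(4300 - 6290)) - 1414/853 = (-10604 + (√628 + 55*88)/(-1990)) - 1414/853 = (-10604 + (2*√157 + 4840)*(-1/1990)) - 1414/853 = (-10604 + (4840 + 2*√157)*(-1/1990)) - 1414/853 = (-10604 + (-484/199 - √157/995)) - 1414/853 = (-2110680/199 - √157/995) - 1414/853 = -1800691426/169747 - √157/995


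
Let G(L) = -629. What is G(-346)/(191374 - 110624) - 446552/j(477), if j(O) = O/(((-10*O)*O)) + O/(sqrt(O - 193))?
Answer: -383123562570149/3073810846640750 - 1211622095345400*sqrt(71)/647118072977 ≈ -15777.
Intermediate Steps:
j(O) = -1/(10*O) + O/sqrt(-193 + O) (j(O) = O/(((-10*O)*O)) + O/(sqrt(-193 + O)) = O/((-10*O**2)) + O/sqrt(-193 + O) = O*(-1/(10*O**2)) + O/sqrt(-193 + O) = -1/(10*O) + O/sqrt(-193 + O))
G(-346)/(191374 - 110624) - 446552/j(477) = -629/(191374 - 110624) - 446552/(-1/10/477 + 477/sqrt(-193 + 477)) = -629/80750 - 446552/(-1/10*1/477 + 477/sqrt(284)) = -629*1/80750 - 446552/(-1/4770 + 477*(sqrt(71)/142)) = -37/4750 - 446552/(-1/4770 + 477*sqrt(71)/142)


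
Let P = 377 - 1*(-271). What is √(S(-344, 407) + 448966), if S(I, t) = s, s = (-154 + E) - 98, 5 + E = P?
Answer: √449357 ≈ 670.34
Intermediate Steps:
P = 648 (P = 377 + 271 = 648)
E = 643 (E = -5 + 648 = 643)
s = 391 (s = (-154 + 643) - 98 = 489 - 98 = 391)
S(I, t) = 391
√(S(-344, 407) + 448966) = √(391 + 448966) = √449357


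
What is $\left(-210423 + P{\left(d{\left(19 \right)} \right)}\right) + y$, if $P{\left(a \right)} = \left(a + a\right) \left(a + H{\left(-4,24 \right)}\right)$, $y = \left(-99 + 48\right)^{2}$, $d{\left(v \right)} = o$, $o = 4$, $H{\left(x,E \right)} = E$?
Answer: $-207598$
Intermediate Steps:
$d{\left(v \right)} = 4$
$y = 2601$ ($y = \left(-51\right)^{2} = 2601$)
$P{\left(a \right)} = 2 a \left(24 + a\right)$ ($P{\left(a \right)} = \left(a + a\right) \left(a + 24\right) = 2 a \left(24 + a\right)$)
$\left(-210423 + P{\left(d{\left(19 \right)} \right)}\right) + y = \left(-210423 + 2 \cdot 4 \left(24 + 4\right)\right) + 2601 = \left(-210423 + 2 \cdot 4 \cdot 28\right) + 2601 = \left(-210423 + 224\right) + 2601 = -210199 + 2601 = -207598$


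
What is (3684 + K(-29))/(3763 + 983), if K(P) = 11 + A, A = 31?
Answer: 621/791 ≈ 0.78508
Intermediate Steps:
K(P) = 42 (K(P) = 11 + 31 = 42)
(3684 + K(-29))/(3763 + 983) = (3684 + 42)/(3763 + 983) = 3726/4746 = 3726*(1/4746) = 621/791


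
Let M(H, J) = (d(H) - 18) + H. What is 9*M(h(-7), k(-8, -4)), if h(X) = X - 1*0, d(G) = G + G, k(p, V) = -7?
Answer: -351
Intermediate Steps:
d(G) = 2*G
h(X) = X (h(X) = X + 0 = X)
M(H, J) = -18 + 3*H (M(H, J) = (2*H - 18) + H = (-18 + 2*H) + H = -18 + 3*H)
9*M(h(-7), k(-8, -4)) = 9*(-18 + 3*(-7)) = 9*(-18 - 21) = 9*(-39) = -351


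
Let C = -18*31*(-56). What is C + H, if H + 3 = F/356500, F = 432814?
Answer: 242158159/7750 ≈ 31246.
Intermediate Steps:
C = 31248 (C = -558*(-56) = 31248)
H = -13841/7750 (H = -3 + 432814/356500 = -3 + 432814*(1/356500) = -3 + 9409/7750 = -13841/7750 ≈ -1.7859)
C + H = 31248 - 13841/7750 = 242158159/7750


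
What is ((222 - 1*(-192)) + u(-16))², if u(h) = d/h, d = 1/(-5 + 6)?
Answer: 43864129/256 ≈ 1.7134e+5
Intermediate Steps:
d = 1 (d = 1/1 = 1)
u(h) = 1/h
((222 - 1*(-192)) + u(-16))² = ((222 - 1*(-192)) + 1/(-16))² = ((222 + 192) - 1/16)² = (414 - 1/16)² = (6623/16)² = 43864129/256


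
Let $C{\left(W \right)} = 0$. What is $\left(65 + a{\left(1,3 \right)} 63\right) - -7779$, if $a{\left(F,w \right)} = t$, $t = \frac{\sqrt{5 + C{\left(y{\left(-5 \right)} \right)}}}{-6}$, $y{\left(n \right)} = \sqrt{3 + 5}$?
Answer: $7844 - \frac{21 \sqrt{5}}{2} \approx 7820.5$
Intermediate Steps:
$y{\left(n \right)} = 2 \sqrt{2}$ ($y{\left(n \right)} = \sqrt{8} = 2 \sqrt{2}$)
$t = - \frac{\sqrt{5}}{6}$ ($t = \frac{\sqrt{5 + 0}}{-6} = \sqrt{5} \left(- \frac{1}{6}\right) = - \frac{\sqrt{5}}{6} \approx -0.37268$)
$a{\left(F,w \right)} = - \frac{\sqrt{5}}{6}$
$\left(65 + a{\left(1,3 \right)} 63\right) - -7779 = \left(65 + - \frac{\sqrt{5}}{6} \cdot 63\right) - -7779 = \left(65 - \frac{21 \sqrt{5}}{2}\right) + 7779 = 7844 - \frac{21 \sqrt{5}}{2}$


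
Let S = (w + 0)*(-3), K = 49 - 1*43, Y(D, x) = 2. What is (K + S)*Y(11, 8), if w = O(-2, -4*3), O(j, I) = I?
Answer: 84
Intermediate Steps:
w = -12 (w = -4*3 = -12)
K = 6 (K = 49 - 43 = 6)
S = 36 (S = (-12 + 0)*(-3) = -12*(-3) = 36)
(K + S)*Y(11, 8) = (6 + 36)*2 = 42*2 = 84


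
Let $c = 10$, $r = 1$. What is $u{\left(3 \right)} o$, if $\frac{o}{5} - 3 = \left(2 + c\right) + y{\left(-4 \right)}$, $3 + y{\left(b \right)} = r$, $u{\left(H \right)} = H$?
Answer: $195$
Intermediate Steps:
$y{\left(b \right)} = -2$ ($y{\left(b \right)} = -3 + 1 = -2$)
$o = 65$ ($o = 15 + 5 \left(\left(2 + 10\right) - 2\right) = 15 + 5 \left(12 - 2\right) = 15 + 5 \cdot 10 = 15 + 50 = 65$)
$u{\left(3 \right)} o = 3 \cdot 65 = 195$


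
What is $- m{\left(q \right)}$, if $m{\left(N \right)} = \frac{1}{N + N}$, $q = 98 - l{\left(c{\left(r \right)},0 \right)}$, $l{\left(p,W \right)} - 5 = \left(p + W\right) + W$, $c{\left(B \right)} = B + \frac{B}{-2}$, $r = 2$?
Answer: $- \frac{1}{184} \approx -0.0054348$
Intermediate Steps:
$c{\left(B \right)} = \frac{B}{2}$ ($c{\left(B \right)} = B + B \left(- \frac{1}{2}\right) = B - \frac{B}{2} = \frac{B}{2}$)
$l{\left(p,W \right)} = 5 + p + 2 W$ ($l{\left(p,W \right)} = 5 + \left(\left(p + W\right) + W\right) = 5 + \left(\left(W + p\right) + W\right) = 5 + \left(p + 2 W\right) = 5 + p + 2 W$)
$q = 92$ ($q = 98 - \left(5 + \frac{1}{2} \cdot 2 + 2 \cdot 0\right) = 98 - \left(5 + 1 + 0\right) = 98 - 6 = 92$)
$m{\left(N \right)} = \frac{1}{2 N}$
$- m{\left(q \right)} = - \frac{1}{2 \cdot 92} = \left(-1\right) \frac{1}{184} = - \frac{1}{184}$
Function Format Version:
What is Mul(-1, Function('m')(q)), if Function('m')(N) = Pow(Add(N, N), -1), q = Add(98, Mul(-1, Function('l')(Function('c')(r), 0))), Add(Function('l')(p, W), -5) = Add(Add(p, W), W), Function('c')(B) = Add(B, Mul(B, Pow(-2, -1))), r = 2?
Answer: Rational(-1, 184) ≈ -0.0054348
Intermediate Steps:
Function('c')(B) = Mul(Rational(1, 2), B) (Function('c')(B) = Add(B, Mul(B, Rational(-1, 2))) = Add(B, Mul(Rational(-1, 2), B)) = Mul(Rational(1, 2), B))
Function('l')(p, W) = Add(5, p, Mul(2, W)) (Function('l')(p, W) = Add(5, Add(Add(p, W), W)) = Add(5, Add(Add(W, p), W)) = Add(5, Add(p, Mul(2, W))) = Add(5, p, Mul(2, W)))
q = 92 (q = Add(98, Mul(-1, Add(5, Mul(Rational(1, 2), 2), Mul(2, 0)))) = Add(98, Mul(-1, Add(5, 1, 0))) = Add(98, Mul(-1, 6)) = Add(98, -6) = 92)
Function('m')(N) = Mul(Rational(1, 2), Pow(N, -1)) (Function('m')(N) = Pow(Mul(2, N), -1) = Mul(Rational(1, 2), Pow(N, -1)))
Mul(-1, Function('m')(q)) = Mul(-1, Mul(Rational(1, 2), Pow(92, -1))) = Mul(-1, Mul(Rational(1, 2), Rational(1, 92))) = Mul(-1, Rational(1, 184)) = Rational(-1, 184)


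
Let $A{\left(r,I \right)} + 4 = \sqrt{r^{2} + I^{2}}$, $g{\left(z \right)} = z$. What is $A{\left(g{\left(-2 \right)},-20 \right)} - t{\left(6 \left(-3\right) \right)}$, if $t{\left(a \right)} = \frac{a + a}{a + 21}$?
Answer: $8 + 2 \sqrt{101} \approx 28.1$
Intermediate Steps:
$A{\left(r,I \right)} = -4 + \sqrt{I^{2} + r^{2}}$ ($A{\left(r,I \right)} = -4 + \sqrt{r^{2} + I^{2}} = -4 + \sqrt{I^{2} + r^{2}}$)
$t{\left(a \right)} = \frac{2 a}{21 + a}$
$A{\left(g{\left(-2 \right)},-20 \right)} - t{\left(6 \left(-3\right) \right)} = \left(-4 + \sqrt{\left(-20\right)^{2} + \left(-2\right)^{2}}\right) - \frac{2 \cdot 6 \left(-3\right)}{21 + 6 \left(-3\right)} = \left(-4 + \sqrt{400 + 4}\right) - 2 \left(-18\right) \frac{1}{21 - 18} = \left(-4 + \sqrt{404}\right) - 2 \left(-18\right) \frac{1}{3} = \left(-4 + 2 \sqrt{101}\right) - 2 \left(-18\right) \frac{1}{3} = \left(-4 + 2 \sqrt{101}\right) - -12 = \left(-4 + 2 \sqrt{101}\right) + 12 = 8 + 2 \sqrt{101}$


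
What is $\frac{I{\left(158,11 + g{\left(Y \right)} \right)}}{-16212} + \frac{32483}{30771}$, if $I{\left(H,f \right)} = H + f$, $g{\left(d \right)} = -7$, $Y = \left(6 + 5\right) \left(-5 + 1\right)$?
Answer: $\frac{86938249}{83143242} \approx 1.0456$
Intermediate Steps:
$Y = -44$ ($Y = 11 \left(-4\right) = -44$)
$\frac{I{\left(158,11 + g{\left(Y \right)} \right)}}{-16212} + \frac{32483}{30771} = \frac{158 + \left(11 - 7\right)}{-16212} + \frac{32483}{30771} = \left(158 + 4\right) \left(- \frac{1}{16212}\right) + 32483 \cdot \frac{1}{30771} = 162 \left(- \frac{1}{16212}\right) + \frac{32483}{30771} = - \frac{27}{2702} + \frac{32483}{30771} = \frac{86938249}{83143242}$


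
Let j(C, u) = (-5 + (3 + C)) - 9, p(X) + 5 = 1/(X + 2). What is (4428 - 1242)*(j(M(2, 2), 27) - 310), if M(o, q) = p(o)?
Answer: -2075679/2 ≈ -1.0378e+6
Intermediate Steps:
p(X) = -5 + 1/(2 + X) (p(X) = -5 + 1/(X + 2) = -5 + 1/(2 + X))
M(o, q) = (-9 - 5*o)/(2 + o)
j(C, u) = -11 + C (j(C, u) = (-2 + C) - 9 = -11 + C)
(4428 - 1242)*(j(M(2, 2), 27) - 310) = (4428 - 1242)*((-11 + (-9 - 5*2)/(2 + 2)) - 310) = 3186*((-11 + (-9 - 10)/4) - 310) = 3186*((-11 + (¼)*(-19)) - 310) = 3186*((-11 - 19/4) - 310) = 3186*(-63/4 - 310) = 3186*(-1303/4) = -2075679/2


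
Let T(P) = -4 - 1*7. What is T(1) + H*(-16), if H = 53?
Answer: -859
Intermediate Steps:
T(P) = -11 (T(P) = -4 - 7 = -11)
T(1) + H*(-16) = -11 + 53*(-16) = -11 - 848 = -859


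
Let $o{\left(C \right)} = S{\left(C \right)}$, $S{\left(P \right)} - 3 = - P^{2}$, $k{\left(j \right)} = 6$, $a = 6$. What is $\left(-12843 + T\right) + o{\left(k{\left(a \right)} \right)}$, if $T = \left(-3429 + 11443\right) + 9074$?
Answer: $4212$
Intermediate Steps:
$S{\left(P \right)} = 3 - P^{2}$
$o{\left(C \right)} = 3 - C^{2}$
$T = 17088$ ($T = 8014 + 9074 = 17088$)
$\left(-12843 + T\right) + o{\left(k{\left(a \right)} \right)} = \left(-12843 + 17088\right) + \left(3 - 6^{2}\right) = 4245 + \left(3 - 36\right) = 4245 - 33 = 4212$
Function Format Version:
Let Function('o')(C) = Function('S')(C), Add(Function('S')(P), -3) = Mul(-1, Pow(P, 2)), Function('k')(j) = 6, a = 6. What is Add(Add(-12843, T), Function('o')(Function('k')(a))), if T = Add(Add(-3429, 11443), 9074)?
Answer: 4212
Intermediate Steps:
Function('S')(P) = Add(3, Mul(-1, Pow(P, 2)))
Function('o')(C) = Add(3, Mul(-1, Pow(C, 2)))
T = 17088 (T = Add(8014, 9074) = 17088)
Add(Add(-12843, T), Function('o')(Function('k')(a))) = Add(Add(-12843, 17088), Add(3, Mul(-1, Pow(6, 2)))) = Add(4245, Add(3, Mul(-1, 36))) = Add(4245, Add(3, -36)) = Add(4245, -33) = 4212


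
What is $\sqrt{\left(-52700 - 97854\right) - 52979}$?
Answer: $i \sqrt{203533} \approx 451.15 i$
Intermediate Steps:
$\sqrt{\left(-52700 - 97854\right) - 52979} = \sqrt{-150554 - 52979} = \sqrt{-203533} = i \sqrt{203533}$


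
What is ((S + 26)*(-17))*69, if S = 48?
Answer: -86802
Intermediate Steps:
((S + 26)*(-17))*69 = ((48 + 26)*(-17))*69 = (74*(-17))*69 = -1258*69 = -86802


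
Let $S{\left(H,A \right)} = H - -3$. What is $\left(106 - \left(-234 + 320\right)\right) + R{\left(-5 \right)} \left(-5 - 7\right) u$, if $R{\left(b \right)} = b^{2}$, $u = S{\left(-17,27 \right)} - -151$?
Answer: $-41080$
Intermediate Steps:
$S{\left(H,A \right)} = 3 + H$ ($S{\left(H,A \right)} = H + 3 = 3 + H$)
$u = 137$ ($u = \left(3 - 17\right) - -151 = -14 + 151 = 137$)
$\left(106 - \left(-234 + 320\right)\right) + R{\left(-5 \right)} \left(-5 - 7\right) u = \left(106 - \left(-234 + 320\right)\right) + \left(-5\right)^{2} \left(-5 - 7\right) 137 = \left(106 - 86\right) + 25 \left(-12\right) 137 = \left(106 - 86\right) - 41100 = 20 - 41100 = -41080$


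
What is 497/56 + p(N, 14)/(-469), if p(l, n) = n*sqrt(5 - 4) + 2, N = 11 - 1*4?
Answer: 33171/3752 ≈ 8.8409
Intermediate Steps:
N = 7 (N = 11 - 4 = 7)
p(l, n) = 2 + n (p(l, n) = n*sqrt(1) + 2 = n*1 + 2 = n + 2 = 2 + n)
497/56 + p(N, 14)/(-469) = 497/56 + (2 + 14)/(-469) = 497*(1/56) + 16*(-1/469) = 71/8 - 16/469 = 33171/3752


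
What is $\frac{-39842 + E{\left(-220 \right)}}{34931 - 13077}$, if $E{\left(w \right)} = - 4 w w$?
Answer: $- \frac{116721}{10927} \approx -10.682$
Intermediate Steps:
$E{\left(w \right)} = - 4 w^{2}$
$\frac{-39842 + E{\left(-220 \right)}}{34931 - 13077} = \frac{-39842 - 4 \left(-220\right)^{2}}{34931 - 13077} = \frac{-39842 - 193600}{21854} = \left(-39842 - 193600\right) \frac{1}{21854} = \left(-233442\right) \frac{1}{21854} = - \frac{116721}{10927}$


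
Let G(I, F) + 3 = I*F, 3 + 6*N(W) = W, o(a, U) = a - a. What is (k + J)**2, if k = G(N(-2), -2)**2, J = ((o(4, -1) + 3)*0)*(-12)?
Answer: 256/81 ≈ 3.1605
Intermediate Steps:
o(a, U) = 0
N(W) = -1/2 + W/6
G(I, F) = -3 + F*I (G(I, F) = -3 + I*F = -3 + F*I)
J = 0 (J = ((0 + 3)*0)*(-12) = (3*0)*(-12) = 0*(-12) = 0)
k = 16/9 (k = (-3 - 2*(-1/2 + (1/6)*(-2)))**2 = (-3 - 2*(-1/2 - 1/3))**2 = (-3 - 2*(-5/6))**2 = (-3 + 5/3)**2 = (-4/3)**2 = 16/9 ≈ 1.7778)
(k + J)**2 = (16/9 + 0)**2 = (16/9)**2 = 256/81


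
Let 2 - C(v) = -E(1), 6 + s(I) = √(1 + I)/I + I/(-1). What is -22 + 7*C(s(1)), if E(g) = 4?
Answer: 20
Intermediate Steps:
s(I) = -6 - I + √(1 + I)/I (s(I) = -6 + (√(1 + I)/I + I/(-1)) = -6 + (√(1 + I)/I + I*(-1)) = -6 + (√(1 + I)/I - I) = -6 + (-I + √(1 + I)/I) = -6 - I + √(1 + I)/I)
C(v) = 6 (C(v) = 2 - (-1)*4 = 2 - 1*(-4) = 2 + 4 = 6)
-22 + 7*C(s(1)) = -22 + 7*6 = -22 + 42 = 20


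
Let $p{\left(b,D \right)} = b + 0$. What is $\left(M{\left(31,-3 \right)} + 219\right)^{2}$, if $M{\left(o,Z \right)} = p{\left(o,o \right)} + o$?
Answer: $78961$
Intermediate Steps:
$p{\left(b,D \right)} = b$
$M{\left(o,Z \right)} = 2 o$ ($M{\left(o,Z \right)} = o + o = 2 o$)
$\left(M{\left(31,-3 \right)} + 219\right)^{2} = \left(2 \cdot 31 + 219\right)^{2} = \left(62 + 219\right)^{2} = 281^{2} = 78961$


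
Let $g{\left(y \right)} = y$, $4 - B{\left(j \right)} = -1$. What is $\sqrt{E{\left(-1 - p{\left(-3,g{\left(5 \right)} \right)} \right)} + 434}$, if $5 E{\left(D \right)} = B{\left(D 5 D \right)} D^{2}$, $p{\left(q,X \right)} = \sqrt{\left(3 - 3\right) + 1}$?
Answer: $\sqrt{438} \approx 20.928$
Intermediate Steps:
$B{\left(j \right)} = 5$ ($B{\left(j \right)} = 4 - -1 = 4 + 1 = 5$)
$p{\left(q,X \right)} = 1$ ($p{\left(q,X \right)} = \sqrt{\left(3 - 3\right) + 1} = \sqrt{0 + 1} = \sqrt{1} = 1$)
$E{\left(D \right)} = D^{2}$ ($E{\left(D \right)} = \frac{5 D^{2}}{5} = D^{2}$)
$\sqrt{E{\left(-1 - p{\left(-3,g{\left(5 \right)} \right)} \right)} + 434} = \sqrt{\left(-1 - 1\right)^{2} + 434} = \sqrt{\left(-2\right)^{2} + 434} = \sqrt{4 + 434} = \sqrt{438}$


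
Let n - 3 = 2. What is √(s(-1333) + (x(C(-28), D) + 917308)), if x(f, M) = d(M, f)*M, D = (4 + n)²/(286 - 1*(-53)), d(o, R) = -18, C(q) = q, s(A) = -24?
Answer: √11712744478/113 ≈ 957.75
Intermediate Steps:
n = 5 (n = 3 + 2 = 5)
D = 27/113 (D = (4 + 5)²/(286 - 1*(-53)) = 9²/(286 + 53) = 81/339 = 81*(1/339) = 27/113 ≈ 0.23894)
x(f, M) = -18*M
√(s(-1333) + (x(C(-28), D) + 917308)) = √(-24 + (-18*27/113 + 917308)) = √(-24 + (-486/113 + 917308)) = √(-24 + 103655318/113) = √(103652606/113) = √11712744478/113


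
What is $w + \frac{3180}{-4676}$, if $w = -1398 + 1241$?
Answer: $- \frac{184328}{1169} \approx -157.68$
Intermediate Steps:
$w = -157$
$w + \frac{3180}{-4676} = -157 + \frac{3180}{-4676} = -157 + 3180 \left(- \frac{1}{4676}\right) = -157 - \frac{795}{1169} = - \frac{184328}{1169}$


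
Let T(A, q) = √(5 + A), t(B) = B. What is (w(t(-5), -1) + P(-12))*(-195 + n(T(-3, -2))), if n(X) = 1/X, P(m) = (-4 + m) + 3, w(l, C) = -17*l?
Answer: -14040 + 36*√2 ≈ -13989.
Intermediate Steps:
P(m) = -1 + m
(w(t(-5), -1) + P(-12))*(-195 + n(T(-3, -2))) = (-17*(-5) + (-1 - 12))*(-195 + 1/(√(5 - 3))) = (85 - 13)*(-195 + 1/(√2)) = 72*(-195 + √2/2) = -14040 + 36*√2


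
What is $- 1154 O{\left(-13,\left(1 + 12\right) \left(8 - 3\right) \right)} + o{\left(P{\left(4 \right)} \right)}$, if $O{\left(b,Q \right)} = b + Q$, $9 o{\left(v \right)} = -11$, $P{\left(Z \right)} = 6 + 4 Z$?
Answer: $- \frac{540083}{9} \approx -60009.0$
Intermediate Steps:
$o{\left(v \right)} = - \frac{11}{9}$ ($o{\left(v \right)} = \frac{1}{9} \left(-11\right) = - \frac{11}{9}$)
$O{\left(b,Q \right)} = Q + b$
$- 1154 O{\left(-13,\left(1 + 12\right) \left(8 - 3\right) \right)} + o{\left(P{\left(4 \right)} \right)} = - 1154 \left(\left(1 + 12\right) \left(8 - 3\right) - 13\right) - \frac{11}{9} = - 1154 \left(13 \cdot 5 - 13\right) - \frac{11}{9} = - 1154 \left(65 - 13\right) - \frac{11}{9} = \left(-1154\right) 52 - \frac{11}{9} = -60008 - \frac{11}{9} = - \frac{540083}{9}$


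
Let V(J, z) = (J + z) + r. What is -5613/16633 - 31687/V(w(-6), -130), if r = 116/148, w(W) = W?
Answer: 19472763388/83214899 ≈ 234.01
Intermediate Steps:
r = 29/37 (r = 116*(1/148) = 29/37 ≈ 0.78378)
V(J, z) = 29/37 + J + z (V(J, z) = (J + z) + 29/37 = 29/37 + J + z)
-5613/16633 - 31687/V(w(-6), -130) = -5613/16633 - 31687/(29/37 - 6 - 130) = -5613*1/16633 - 31687/(-5003/37) = -5613/16633 - 31687*(-37/5003) = -5613/16633 + 1172419/5003 = 19472763388/83214899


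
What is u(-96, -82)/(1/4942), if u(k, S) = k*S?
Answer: 38903424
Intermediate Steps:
u(k, S) = S*k
u(-96, -82)/(1/4942) = (-82*(-96))/(1/4942) = 7872/(1/4942) = 7872*4942 = 38903424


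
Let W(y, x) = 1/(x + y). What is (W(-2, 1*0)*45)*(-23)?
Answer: 1035/2 ≈ 517.50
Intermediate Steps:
(W(-2, 1*0)*45)*(-23) = (45/(1*0 - 2))*(-23) = (45/(0 - 2))*(-23) = (45/(-2))*(-23) = -½*45*(-23) = -45/2*(-23) = 1035/2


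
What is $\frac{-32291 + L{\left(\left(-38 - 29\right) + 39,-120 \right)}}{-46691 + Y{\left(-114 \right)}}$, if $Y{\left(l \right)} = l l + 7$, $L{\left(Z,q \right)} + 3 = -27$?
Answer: $\frac{32321}{33688} \approx 0.95942$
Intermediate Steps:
$L{\left(Z,q \right)} = -30$ ($L{\left(Z,q \right)} = -3 - 27 = -30$)
$Y{\left(l \right)} = 7 + l^{2}$ ($Y{\left(l \right)} = l^{2} + 7 = 7 + l^{2}$)
$\frac{-32291 + L{\left(\left(-38 - 29\right) + 39,-120 \right)}}{-46691 + Y{\left(-114 \right)}} = \frac{-32291 - 30}{-46691 + \left(7 + \left(-114\right)^{2}\right)} = - \frac{32321}{-46691 + \left(7 + 12996\right)} = - \frac{32321}{-46691 + 13003} = - \frac{32321}{-33688} = \left(-32321\right) \left(- \frac{1}{33688}\right) = \frac{32321}{33688}$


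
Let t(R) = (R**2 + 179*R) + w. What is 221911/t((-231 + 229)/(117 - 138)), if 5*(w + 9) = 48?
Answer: 489313755/38933 ≈ 12568.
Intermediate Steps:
w = 3/5 (w = -9 + (1/5)*48 = -9 + 48/5 = 3/5 ≈ 0.60000)
t(R) = 3/5 + R**2 + 179*R (t(R) = (R**2 + 179*R) + 3/5 = 3/5 + R**2 + 179*R)
221911/t((-231 + 229)/(117 - 138)) = 221911/(3/5 + ((-231 + 229)/(117 - 138))**2 + 179*((-231 + 229)/(117 - 138))) = 221911/(3/5 + (-2/(-21))**2 + 179*(-2/(-21))) = 221911/(3/5 + (-2*(-1/21))**2 + 179*(-2*(-1/21))) = 221911/(3/5 + (2/21)**2 + 179*(2/21)) = 221911/(3/5 + 4/441 + 358/21) = 221911/(38933/2205) = 221911*(2205/38933) = 489313755/38933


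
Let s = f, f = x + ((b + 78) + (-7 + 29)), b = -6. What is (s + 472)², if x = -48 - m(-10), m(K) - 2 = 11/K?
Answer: 26739241/100 ≈ 2.6739e+5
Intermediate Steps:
m(K) = 2 + 11/K
x = -489/10 (x = -48 - (2 + 11/(-10)) = -48 - (2 + 11*(-⅒)) = -48 - (2 - 11/10) = -48 - 1*9/10 = -48 - 9/10 = -489/10 ≈ -48.900)
f = 451/10 (f = -489/10 + ((-6 + 78) + (-7 + 29)) = -489/10 + (72 + 22) = -489/10 + 94 = 451/10 ≈ 45.100)
s = 451/10 ≈ 45.100
(s + 472)² = (451/10 + 472)² = (5171/10)² = 26739241/100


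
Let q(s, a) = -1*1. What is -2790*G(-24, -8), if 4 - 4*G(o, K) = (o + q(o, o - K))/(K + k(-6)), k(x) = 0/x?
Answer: -9765/16 ≈ -610.31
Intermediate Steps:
k(x) = 0
q(s, a) = -1
G(o, K) = 1 - (-1 + o)/(4*K) (G(o, K) = 1 - (o - 1)/(4*(K + 0)) = 1 - (-1 + o)/(4*K))
-2790*G(-24, -8) = -1395*(1 - 1*(-24) + 4*(-8))/(2*(-8)) = -1395*(-1)*(1 + 24 - 32)/(2*8) = -1395*(-1)*(-7)/(2*8) = -2790*7/32 = -9765/16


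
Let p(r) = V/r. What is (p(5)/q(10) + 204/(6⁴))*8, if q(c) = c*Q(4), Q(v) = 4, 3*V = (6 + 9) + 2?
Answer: 1003/675 ≈ 1.4859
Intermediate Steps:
V = 17/3 (V = ((6 + 9) + 2)/3 = (15 + 2)/3 = (⅓)*17 = 17/3 ≈ 5.6667)
p(r) = 17/(3*r)
q(c) = 4*c (q(c) = c*4 = 4*c)
(p(5)/q(10) + 204/(6⁴))*8 = (((17/3)/5)/((4*10)) + 204/(6⁴))*8 = (((17/3)*(⅕))/40 + 204/1296)*8 = ((17/15)*(1/40) + 204*(1/1296))*8 = (17/600 + 17/108)*8 = (1003/5400)*8 = 1003/675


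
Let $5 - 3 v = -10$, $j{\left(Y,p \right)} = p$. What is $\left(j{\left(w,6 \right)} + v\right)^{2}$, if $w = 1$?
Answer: $121$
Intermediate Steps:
$v = 5$ ($v = \frac{5}{3} - - \frac{10}{3} = \frac{5}{3} + \frac{10}{3} = 5$)
$\left(j{\left(w,6 \right)} + v\right)^{2} = \left(6 + 5\right)^{2} = 11^{2} = 121$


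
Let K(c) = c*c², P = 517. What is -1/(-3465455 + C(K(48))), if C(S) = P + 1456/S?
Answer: 6912/23949651365 ≈ 2.8861e-7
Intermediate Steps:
K(c) = c³
C(S) = 517 + 1456/S
-1/(-3465455 + C(K(48))) = -1/(-3465455 + (517 + 1456/(48³))) = -1/(-3465455 + (517 + 1456/110592)) = -1/(-3465455 + (517 + 1456*(1/110592))) = -1/(-3465455 + (517 + 91/6912)) = -1/(-3465455 + 3573595/6912) = -1/(-23949651365/6912) = -1*(-6912/23949651365) = 6912/23949651365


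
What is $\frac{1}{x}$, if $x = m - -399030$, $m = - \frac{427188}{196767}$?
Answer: $\frac{65589}{26171836274} \approx 2.5061 \cdot 10^{-6}$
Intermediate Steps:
$m = - \frac{142396}{65589}$ ($m = \left(-427188\right) \frac{1}{196767} = - \frac{142396}{65589} \approx -2.171$)
$x = \frac{26171836274}{65589}$ ($x = - \frac{142396}{65589} - -399030 = - \frac{142396}{65589} + 399030 = \frac{26171836274}{65589} \approx 3.9903 \cdot 10^{5}$)
$\frac{1}{x} = \frac{1}{\frac{26171836274}{65589}} = \frac{65589}{26171836274}$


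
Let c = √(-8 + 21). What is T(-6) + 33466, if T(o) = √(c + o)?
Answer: 33466 + √(-6 + √13) ≈ 33466.0 + 1.5474*I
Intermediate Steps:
c = √13 ≈ 3.6056
T(o) = √(o + √13) (T(o) = √(√13 + o) = √(o + √13))
T(-6) + 33466 = √(-6 + √13) + 33466 = 33466 + √(-6 + √13)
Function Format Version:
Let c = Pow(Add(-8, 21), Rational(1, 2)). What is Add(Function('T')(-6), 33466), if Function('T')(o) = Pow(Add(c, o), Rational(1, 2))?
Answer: Add(33466, Pow(Add(-6, Pow(13, Rational(1, 2))), Rational(1, 2))) ≈ Add(33466., Mul(1.5474, I))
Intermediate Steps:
c = Pow(13, Rational(1, 2)) ≈ 3.6056
Function('T')(o) = Pow(Add(o, Pow(13, Rational(1, 2))), Rational(1, 2)) (Function('T')(o) = Pow(Add(Pow(13, Rational(1, 2)), o), Rational(1, 2)) = Pow(Add(o, Pow(13, Rational(1, 2))), Rational(1, 2)))
Add(Function('T')(-6), 33466) = Add(Pow(Add(-6, Pow(13, Rational(1, 2))), Rational(1, 2)), 33466) = Add(33466, Pow(Add(-6, Pow(13, Rational(1, 2))), Rational(1, 2)))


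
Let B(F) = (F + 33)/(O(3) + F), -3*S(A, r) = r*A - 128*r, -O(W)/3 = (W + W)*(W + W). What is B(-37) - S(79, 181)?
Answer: -1285993/435 ≈ -2956.3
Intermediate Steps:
O(W) = -12*W² (O(W) = -3*(W + W)*(W + W) = -3*2*W*2*W = -12*W²)
S(A, r) = 128*r/3 - A*r/3 (S(A, r) = -(r*A - 128*r)/3 = -(A*r - 128*r)/3 = -(-128*r + A*r)/3 = 128*r/3 - A*r/3)
B(F) = (33 + F)/(-108 + F) (B(F) = (F + 33)/(-12*3² + F) = (33 + F)/(-12*9 + F) = (33 + F)/(-108 + F))
B(-37) - S(79, 181) = (33 - 37)/(-108 - 37) - 181*(128 - 1*79)/3 = -4/(-145) - 181*(128 - 79)/3 = -1/145*(-4) - 181*49/3 = 4/145 - 1*8869/3 = 4/145 - 8869/3 = -1285993/435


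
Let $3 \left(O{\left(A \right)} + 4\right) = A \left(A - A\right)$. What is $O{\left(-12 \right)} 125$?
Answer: $-500$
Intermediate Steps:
$O{\left(A \right)} = -4$ ($O{\left(A \right)} = -4 + \frac{A \left(A - A\right)}{3} = -4 + \frac{A 0}{3} = -4 + \frac{1}{3} \cdot 0 = -4 + 0 = -4$)
$O{\left(-12 \right)} 125 = \left(-4\right) 125 = -500$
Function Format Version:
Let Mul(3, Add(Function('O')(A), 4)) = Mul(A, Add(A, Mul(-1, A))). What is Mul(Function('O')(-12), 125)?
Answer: -500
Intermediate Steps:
Function('O')(A) = -4 (Function('O')(A) = Add(-4, Mul(Rational(1, 3), Mul(A, Add(A, Mul(-1, A))))) = Add(-4, Mul(Rational(1, 3), Mul(A, 0))) = Add(-4, Mul(Rational(1, 3), 0)) = Add(-4, 0) = -4)
Mul(Function('O')(-12), 125) = Mul(-4, 125) = -500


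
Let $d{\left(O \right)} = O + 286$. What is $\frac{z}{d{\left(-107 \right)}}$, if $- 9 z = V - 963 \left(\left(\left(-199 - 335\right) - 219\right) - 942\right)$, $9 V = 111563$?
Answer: $- \frac{14802128}{14499} \approx -1020.9$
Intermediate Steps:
$V = \frac{111563}{9}$ ($V = \frac{1}{9} \cdot 111563 = \frac{111563}{9} \approx 12396.0$)
$z = - \frac{14802128}{81}$ ($z = - \frac{\frac{111563}{9} - 963 \left(\left(\left(-199 - 335\right) - 219\right) - 942\right)}{9} = - \frac{\frac{111563}{9} - 963 \left(\left(-534 - 219\right) - 942\right)}{9} = - \frac{\frac{111563}{9} - 963 \left(-753 - 942\right)}{9} = - \frac{\frac{111563}{9} - 963 \left(-1695\right)}{9} = - \frac{\frac{111563}{9} - -1632285}{9} = - \frac{\frac{111563}{9} + 1632285}{9} = \left(- \frac{1}{9}\right) \frac{14802128}{9} = - \frac{14802128}{81} \approx -1.8274 \cdot 10^{5}$)
$d{\left(O \right)} = 286 + O$
$\frac{z}{d{\left(-107 \right)}} = - \frac{14802128}{81 \left(286 - 107\right)} = - \frac{14802128}{81 \cdot 179} = \left(- \frac{14802128}{81}\right) \frac{1}{179} = - \frac{14802128}{14499}$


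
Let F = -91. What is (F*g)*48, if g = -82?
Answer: 358176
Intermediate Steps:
(F*g)*48 = -91*(-82)*48 = 7462*48 = 358176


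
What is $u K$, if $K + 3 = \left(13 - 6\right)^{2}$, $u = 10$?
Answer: $460$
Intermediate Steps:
$K = 46$ ($K = -3 + \left(13 - 6\right)^{2} = -3 + 7^{2} = -3 + 49 = 46$)
$u K = 10 \cdot 46 = 460$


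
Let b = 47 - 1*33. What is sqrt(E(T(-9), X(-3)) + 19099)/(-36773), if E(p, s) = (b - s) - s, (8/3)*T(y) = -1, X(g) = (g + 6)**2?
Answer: -sqrt(19095)/36773 ≈ -0.0037578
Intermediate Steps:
b = 14 (b = 47 - 33 = 14)
X(g) = (6 + g)**2
T(y) = -3/8 (T(y) = (3/8)*(-1) = -3/8)
E(p, s) = 14 - 2*s (E(p, s) = (14 - s) - s = 14 - 2*s)
sqrt(E(T(-9), X(-3)) + 19099)/(-36773) = sqrt((14 - 2*(6 - 3)**2) + 19099)/(-36773) = sqrt((14 - 2*3**2) + 19099)*(-1/36773) = sqrt((14 - 2*9) + 19099)*(-1/36773) = sqrt((14 - 18) + 19099)*(-1/36773) = sqrt(-4 + 19099)*(-1/36773) = sqrt(19095)*(-1/36773) = -sqrt(19095)/36773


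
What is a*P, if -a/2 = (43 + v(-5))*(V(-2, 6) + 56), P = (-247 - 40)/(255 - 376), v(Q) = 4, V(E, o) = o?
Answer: -1672636/121 ≈ -13823.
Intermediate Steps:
P = 287/121 (P = -287/(-121) = -287*(-1/121) = 287/121 ≈ 2.3719)
a = -5828 (a = -2*(43 + 4)*(6 + 56) = -94*62 = -2*2914 = -5828)
a*P = -5828*287/121 = -1672636/121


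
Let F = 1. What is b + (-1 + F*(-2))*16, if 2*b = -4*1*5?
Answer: -58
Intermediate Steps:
b = -10 (b = (-4*1*5)/2 = (-4*5)/2 = (½)*(-20) = -10)
b + (-1 + F*(-2))*16 = -10 + (-1 + 1*(-2))*16 = -10 + (-1 - 2)*16 = -10 - 3*16 = -10 - 48 = -58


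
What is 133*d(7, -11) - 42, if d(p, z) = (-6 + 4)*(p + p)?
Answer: -3766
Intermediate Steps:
d(p, z) = -4*p
133*d(7, -11) - 42 = 133*(-4*7) - 42 = 133*(-28) - 42 = -3724 - 42 = -3766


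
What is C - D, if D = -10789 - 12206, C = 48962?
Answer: 71957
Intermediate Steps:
D = -22995
C - D = 48962 - 1*(-22995) = 48962 + 22995 = 71957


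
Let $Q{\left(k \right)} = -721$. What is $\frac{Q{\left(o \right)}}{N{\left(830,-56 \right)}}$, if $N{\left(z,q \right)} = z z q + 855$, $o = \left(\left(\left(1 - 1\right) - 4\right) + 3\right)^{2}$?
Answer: $\frac{721}{38577545} \approx 1.869 \cdot 10^{-5}$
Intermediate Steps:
$o = 1$ ($o = \left(\left(0 - 4\right) + 3\right)^{2} = \left(-4 + 3\right)^{2} = \left(-1\right)^{2} = 1$)
$N{\left(z,q \right)} = 855 + q z^{2}$ ($N{\left(z,q \right)} = z^{2} q + 855 = q z^{2} + 855 = 855 + q z^{2}$)
$\frac{Q{\left(o \right)}}{N{\left(830,-56 \right)}} = - \frac{721}{855 - 56 \cdot 830^{2}} = - \frac{721}{855 - 38578400} = - \frac{721}{-38577545} = \left(-721\right) \left(- \frac{1}{38577545}\right) = \frac{721}{38577545}$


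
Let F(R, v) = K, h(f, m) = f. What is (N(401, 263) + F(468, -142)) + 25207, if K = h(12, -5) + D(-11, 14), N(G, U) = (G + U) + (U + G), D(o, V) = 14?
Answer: 26561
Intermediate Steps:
N(G, U) = 2*G + 2*U (N(G, U) = (G + U) + (G + U) = 2*G + 2*U)
K = 26 (K = 12 + 14 = 26)
F(R, v) = 26
(N(401, 263) + F(468, -142)) + 25207 = ((2*401 + 2*263) + 26) + 25207 = ((802 + 526) + 26) + 25207 = (1328 + 26) + 25207 = 1354 + 25207 = 26561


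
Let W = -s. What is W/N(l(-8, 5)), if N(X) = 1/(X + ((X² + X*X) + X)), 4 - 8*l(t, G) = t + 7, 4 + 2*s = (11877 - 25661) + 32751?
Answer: -1232595/64 ≈ -19259.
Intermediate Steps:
s = 18963/2 (s = -2 + ((11877 - 25661) + 32751)/2 = -2 + (-13784 + 32751)/2 = -2 + (½)*18967 = -2 + 18967/2 = 18963/2 ≈ 9481.5)
l(t, G) = -3/8 - t/8 (l(t, G) = ½ - (t + 7)/8 = ½ - (7 + t)/8 = ½ + (-7/8 - t/8) = -3/8 - t/8)
W = -18963/2 (W = -1*18963/2 = -18963/2 ≈ -9481.5)
N(X) = 1/(2*X + 2*X²) (N(X) = 1/(X + ((X² + X²) + X)) = 1/(X + (2*X² + X)) = 1/(X + (X + 2*X²)) = 1/(2*X + 2*X²))
W/N(l(-8, 5)) = -18963*2*(1 + (-3/8 - ⅛*(-8)))*(-3/8 - ⅛*(-8))/2 = -18963*2*(1 + (-3/8 + 1))*(-3/8 + 1)/2 = -18963/(2*(1/(2*(5/8)*(1 + 5/8)))) = -18963/(2*((½)*(8/5)/(13/8))) = -18963/(2*((½)*(8/5)*(8/13))) = -18963/(2*32/65) = -18963/2*65/32 = -1232595/64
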